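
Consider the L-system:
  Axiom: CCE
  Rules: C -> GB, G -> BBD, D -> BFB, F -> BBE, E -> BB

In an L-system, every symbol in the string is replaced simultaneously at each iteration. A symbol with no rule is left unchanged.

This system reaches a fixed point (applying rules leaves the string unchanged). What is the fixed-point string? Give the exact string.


Step 0: CCE
Step 1: GBGBBB
Step 2: BBDBBBDBBB
Step 3: BBBFBBBBBFBBBB
Step 4: BBBBBEBBBBBBBEBBBB
Step 5: BBBBBBBBBBBBBBBBBBBB
Step 6: BBBBBBBBBBBBBBBBBBBB  (unchanged — fixed point at step 5)

Answer: BBBBBBBBBBBBBBBBBBBB


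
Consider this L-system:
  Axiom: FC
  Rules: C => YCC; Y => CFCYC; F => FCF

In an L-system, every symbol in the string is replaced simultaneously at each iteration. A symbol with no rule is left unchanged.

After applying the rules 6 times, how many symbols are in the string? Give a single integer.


Step 0: length = 2
Step 1: length = 6
Step 2: length = 20
Step 3: length = 68
Step 4: length = 234
Step 5: length = 810
Step 6: length = 2812

Answer: 2812


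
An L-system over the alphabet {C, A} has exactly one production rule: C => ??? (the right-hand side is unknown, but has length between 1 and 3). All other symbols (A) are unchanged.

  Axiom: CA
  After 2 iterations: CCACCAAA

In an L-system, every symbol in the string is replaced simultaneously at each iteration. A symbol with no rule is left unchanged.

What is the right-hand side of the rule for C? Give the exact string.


Answer: CCA

Derivation:
Trying C => CCA:
  Step 0: CA
  Step 1: CCAA
  Step 2: CCACCAAA
Matches the given result.


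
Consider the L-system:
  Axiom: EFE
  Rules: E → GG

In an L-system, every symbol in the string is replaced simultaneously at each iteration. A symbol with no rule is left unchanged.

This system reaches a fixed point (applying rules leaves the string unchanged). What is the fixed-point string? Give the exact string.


Step 0: EFE
Step 1: GGFGG
Step 2: GGFGG  (unchanged — fixed point at step 1)

Answer: GGFGG


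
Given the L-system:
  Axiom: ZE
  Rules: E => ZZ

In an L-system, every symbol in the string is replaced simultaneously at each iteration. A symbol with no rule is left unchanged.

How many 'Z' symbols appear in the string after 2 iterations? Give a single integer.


Step 0: ZE  (1 'Z')
Step 1: ZZZ  (3 'Z')
Step 2: ZZZ  (3 'Z')

Answer: 3


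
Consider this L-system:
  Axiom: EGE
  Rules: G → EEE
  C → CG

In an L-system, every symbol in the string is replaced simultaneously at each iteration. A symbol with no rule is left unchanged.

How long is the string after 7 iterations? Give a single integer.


Answer: 5

Derivation:
Step 0: length = 3
Step 1: length = 5
Step 2: length = 5
Step 3: length = 5
Step 4: length = 5
Step 5: length = 5
Step 6: length = 5
Step 7: length = 5


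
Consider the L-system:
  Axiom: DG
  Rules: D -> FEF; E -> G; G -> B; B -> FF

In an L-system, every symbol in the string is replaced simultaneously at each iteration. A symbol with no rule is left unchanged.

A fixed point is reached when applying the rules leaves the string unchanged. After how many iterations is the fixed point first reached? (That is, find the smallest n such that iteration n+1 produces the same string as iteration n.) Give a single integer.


Answer: 4

Derivation:
Step 0: DG
Step 1: FEFB
Step 2: FGFFF
Step 3: FBFFF
Step 4: FFFFFF
Step 5: FFFFFF  (unchanged — fixed point at step 4)


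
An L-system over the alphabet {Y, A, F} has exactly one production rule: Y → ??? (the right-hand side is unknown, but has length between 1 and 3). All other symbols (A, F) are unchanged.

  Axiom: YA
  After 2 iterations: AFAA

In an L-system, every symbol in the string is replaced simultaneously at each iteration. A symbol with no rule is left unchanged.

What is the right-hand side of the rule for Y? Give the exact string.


Answer: AFA

Derivation:
Trying Y → AFA:
  Step 0: YA
  Step 1: AFAA
  Step 2: AFAA
Matches the given result.


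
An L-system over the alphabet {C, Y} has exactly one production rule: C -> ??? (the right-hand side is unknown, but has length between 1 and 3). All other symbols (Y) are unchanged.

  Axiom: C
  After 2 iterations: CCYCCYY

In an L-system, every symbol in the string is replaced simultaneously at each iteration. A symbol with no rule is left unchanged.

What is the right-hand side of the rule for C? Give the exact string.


Trying C -> CCY:
  Step 0: C
  Step 1: CCY
  Step 2: CCYCCYY
Matches the given result.

Answer: CCY


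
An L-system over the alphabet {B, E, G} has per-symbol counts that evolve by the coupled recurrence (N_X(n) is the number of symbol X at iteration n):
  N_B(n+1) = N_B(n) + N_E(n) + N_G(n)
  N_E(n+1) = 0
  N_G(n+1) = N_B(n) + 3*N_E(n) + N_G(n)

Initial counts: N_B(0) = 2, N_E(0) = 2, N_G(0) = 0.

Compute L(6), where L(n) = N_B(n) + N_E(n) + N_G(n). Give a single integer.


Answer: 384

Derivation:
Step 0: N_B=2, N_E=2, N_G=0, L=4
Step 1: N_B=4, N_E=0, N_G=8, L=12
Step 2: N_B=12, N_E=0, N_G=12, L=24
Step 3: N_B=24, N_E=0, N_G=24, L=48
Step 4: N_B=48, N_E=0, N_G=48, L=96
Step 5: N_B=96, N_E=0, N_G=96, L=192
Step 6: N_B=192, N_E=0, N_G=192, L=384


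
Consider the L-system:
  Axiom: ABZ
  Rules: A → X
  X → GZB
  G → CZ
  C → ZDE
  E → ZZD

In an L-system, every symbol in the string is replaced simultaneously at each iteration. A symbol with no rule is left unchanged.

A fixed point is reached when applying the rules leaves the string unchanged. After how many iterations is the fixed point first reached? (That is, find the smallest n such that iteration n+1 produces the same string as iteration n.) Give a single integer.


Step 0: ABZ
Step 1: XBZ
Step 2: GZBBZ
Step 3: CZZBBZ
Step 4: ZDEZZBBZ
Step 5: ZDZZDZZBBZ
Step 6: ZDZZDZZBBZ  (unchanged — fixed point at step 5)

Answer: 5


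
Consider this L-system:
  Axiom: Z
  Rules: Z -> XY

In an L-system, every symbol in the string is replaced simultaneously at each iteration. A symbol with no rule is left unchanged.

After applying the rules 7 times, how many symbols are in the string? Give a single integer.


Answer: 2

Derivation:
Step 0: length = 1
Step 1: length = 2
Step 2: length = 2
Step 3: length = 2
Step 4: length = 2
Step 5: length = 2
Step 6: length = 2
Step 7: length = 2


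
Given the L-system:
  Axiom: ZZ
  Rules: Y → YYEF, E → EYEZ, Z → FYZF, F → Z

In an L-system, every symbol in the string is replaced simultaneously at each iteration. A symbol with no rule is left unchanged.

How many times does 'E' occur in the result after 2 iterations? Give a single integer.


Step 0: ZZ  (0 'E')
Step 1: FYZFFYZF  (0 'E')
Step 2: ZYYEFFYZFZZYYEFFYZFZ  (2 'E')

Answer: 2


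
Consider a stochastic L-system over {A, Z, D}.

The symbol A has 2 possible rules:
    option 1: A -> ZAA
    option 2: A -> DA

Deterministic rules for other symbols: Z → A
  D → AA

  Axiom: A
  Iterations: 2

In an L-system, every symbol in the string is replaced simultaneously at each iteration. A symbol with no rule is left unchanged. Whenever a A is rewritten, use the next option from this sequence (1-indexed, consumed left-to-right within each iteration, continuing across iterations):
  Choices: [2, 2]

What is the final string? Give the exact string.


Answer: AADA

Derivation:
Step 0: A
Step 1: DA  (used choices [2])
Step 2: AADA  (used choices [2])


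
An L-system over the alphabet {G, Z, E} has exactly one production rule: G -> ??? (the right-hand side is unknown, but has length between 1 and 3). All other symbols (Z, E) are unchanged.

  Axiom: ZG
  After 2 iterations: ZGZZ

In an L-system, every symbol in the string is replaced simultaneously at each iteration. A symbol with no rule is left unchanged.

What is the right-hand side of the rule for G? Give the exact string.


Answer: GZ

Derivation:
Trying G -> GZ:
  Step 0: ZG
  Step 1: ZGZ
  Step 2: ZGZZ
Matches the given result.


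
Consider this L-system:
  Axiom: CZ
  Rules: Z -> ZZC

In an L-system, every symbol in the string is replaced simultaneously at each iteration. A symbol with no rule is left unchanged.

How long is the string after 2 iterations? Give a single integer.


Step 0: length = 2
Step 1: length = 4
Step 2: length = 8

Answer: 8


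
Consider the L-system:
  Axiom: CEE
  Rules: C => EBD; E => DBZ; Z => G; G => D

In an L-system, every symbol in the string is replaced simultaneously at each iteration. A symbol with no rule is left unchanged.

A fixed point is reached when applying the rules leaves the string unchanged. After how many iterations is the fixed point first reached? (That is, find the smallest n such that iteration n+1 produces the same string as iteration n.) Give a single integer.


Answer: 4

Derivation:
Step 0: CEE
Step 1: EBDDBZDBZ
Step 2: DBZBDDBGDBG
Step 3: DBGBDDBDDBD
Step 4: DBDBDDBDDBD
Step 5: DBDBDDBDDBD  (unchanged — fixed point at step 4)


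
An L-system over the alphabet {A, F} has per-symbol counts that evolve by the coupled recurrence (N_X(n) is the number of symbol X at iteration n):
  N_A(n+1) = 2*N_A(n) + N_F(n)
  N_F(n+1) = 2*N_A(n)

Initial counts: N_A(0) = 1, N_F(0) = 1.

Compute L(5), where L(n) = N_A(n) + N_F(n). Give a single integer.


Step 0: N_A=1, N_F=1, L=2
Step 1: N_A=3, N_F=2, L=5
Step 2: N_A=8, N_F=6, L=14
Step 3: N_A=22, N_F=16, L=38
Step 4: N_A=60, N_F=44, L=104
Step 5: N_A=164, N_F=120, L=284

Answer: 284


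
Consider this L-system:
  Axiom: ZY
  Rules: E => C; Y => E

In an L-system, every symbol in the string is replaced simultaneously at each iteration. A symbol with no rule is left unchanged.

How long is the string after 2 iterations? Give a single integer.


Step 0: length = 2
Step 1: length = 2
Step 2: length = 2

Answer: 2


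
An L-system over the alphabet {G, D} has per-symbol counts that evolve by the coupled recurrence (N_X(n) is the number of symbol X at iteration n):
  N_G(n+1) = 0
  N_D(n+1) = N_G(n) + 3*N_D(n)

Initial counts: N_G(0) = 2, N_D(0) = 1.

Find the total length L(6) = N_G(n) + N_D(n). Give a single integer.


Step 0: N_G=2, N_D=1, L=3
Step 1: N_G=0, N_D=5, L=5
Step 2: N_G=0, N_D=15, L=15
Step 3: N_G=0, N_D=45, L=45
Step 4: N_G=0, N_D=135, L=135
Step 5: N_G=0, N_D=405, L=405
Step 6: N_G=0, N_D=1215, L=1215

Answer: 1215


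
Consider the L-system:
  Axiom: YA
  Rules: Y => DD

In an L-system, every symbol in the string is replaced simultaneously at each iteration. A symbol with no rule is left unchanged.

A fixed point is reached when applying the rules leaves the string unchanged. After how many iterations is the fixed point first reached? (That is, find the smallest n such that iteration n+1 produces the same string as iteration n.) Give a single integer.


Step 0: YA
Step 1: DDA
Step 2: DDA  (unchanged — fixed point at step 1)

Answer: 1


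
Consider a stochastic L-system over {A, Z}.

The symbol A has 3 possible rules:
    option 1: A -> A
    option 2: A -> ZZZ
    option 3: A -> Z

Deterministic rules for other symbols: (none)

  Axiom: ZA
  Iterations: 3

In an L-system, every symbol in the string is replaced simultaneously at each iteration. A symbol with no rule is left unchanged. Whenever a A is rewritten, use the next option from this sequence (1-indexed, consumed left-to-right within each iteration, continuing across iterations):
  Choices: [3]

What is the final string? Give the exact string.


Answer: ZZ

Derivation:
Step 0: ZA
Step 1: ZZ  (used choices [3])
Step 2: ZZ  (used choices [])
Step 3: ZZ  (used choices [])


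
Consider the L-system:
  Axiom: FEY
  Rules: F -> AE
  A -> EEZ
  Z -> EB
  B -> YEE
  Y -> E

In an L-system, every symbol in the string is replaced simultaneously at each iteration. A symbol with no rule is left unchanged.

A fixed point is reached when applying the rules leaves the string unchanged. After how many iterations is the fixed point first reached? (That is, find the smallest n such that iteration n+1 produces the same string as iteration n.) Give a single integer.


Step 0: FEY
Step 1: AEEE
Step 2: EEZEEE
Step 3: EEEBEEE
Step 4: EEEYEEEEE
Step 5: EEEEEEEEE
Step 6: EEEEEEEEE  (unchanged — fixed point at step 5)

Answer: 5


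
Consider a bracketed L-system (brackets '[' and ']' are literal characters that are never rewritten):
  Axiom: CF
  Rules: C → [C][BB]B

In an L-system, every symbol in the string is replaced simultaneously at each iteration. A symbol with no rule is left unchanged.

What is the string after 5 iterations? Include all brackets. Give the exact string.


Answer: [[[[[C][BB]B][BB]B][BB]B][BB]B][BB]BF

Derivation:
Step 0: CF
Step 1: [C][BB]BF
Step 2: [[C][BB]B][BB]BF
Step 3: [[[C][BB]B][BB]B][BB]BF
Step 4: [[[[C][BB]B][BB]B][BB]B][BB]BF
Step 5: [[[[[C][BB]B][BB]B][BB]B][BB]B][BB]BF


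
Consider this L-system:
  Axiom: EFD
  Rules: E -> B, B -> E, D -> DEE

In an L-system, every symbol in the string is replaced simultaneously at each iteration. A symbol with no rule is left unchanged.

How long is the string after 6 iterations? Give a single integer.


Step 0: length = 3
Step 1: length = 5
Step 2: length = 7
Step 3: length = 9
Step 4: length = 11
Step 5: length = 13
Step 6: length = 15

Answer: 15


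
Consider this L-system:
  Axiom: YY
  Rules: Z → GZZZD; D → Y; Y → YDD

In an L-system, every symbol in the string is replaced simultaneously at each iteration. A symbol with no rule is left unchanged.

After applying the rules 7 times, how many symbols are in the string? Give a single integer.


Step 0: length = 2
Step 1: length = 6
Step 2: length = 10
Step 3: length = 22
Step 4: length = 42
Step 5: length = 86
Step 6: length = 170
Step 7: length = 342

Answer: 342


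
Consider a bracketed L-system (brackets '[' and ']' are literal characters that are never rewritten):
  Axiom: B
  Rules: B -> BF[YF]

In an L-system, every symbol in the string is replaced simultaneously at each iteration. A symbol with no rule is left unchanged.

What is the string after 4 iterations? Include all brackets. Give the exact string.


Answer: BF[YF]F[YF]F[YF]F[YF]

Derivation:
Step 0: B
Step 1: BF[YF]
Step 2: BF[YF]F[YF]
Step 3: BF[YF]F[YF]F[YF]
Step 4: BF[YF]F[YF]F[YF]F[YF]


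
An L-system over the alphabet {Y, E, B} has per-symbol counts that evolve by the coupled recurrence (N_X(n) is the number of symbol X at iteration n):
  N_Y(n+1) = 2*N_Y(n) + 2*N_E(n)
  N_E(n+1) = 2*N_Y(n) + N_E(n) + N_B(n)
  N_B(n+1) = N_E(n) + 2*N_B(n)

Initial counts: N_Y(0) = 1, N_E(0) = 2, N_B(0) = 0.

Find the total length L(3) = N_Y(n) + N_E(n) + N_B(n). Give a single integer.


Answer: 176

Derivation:
Step 0: N_Y=1, N_E=2, N_B=0, L=3
Step 1: N_Y=6, N_E=4, N_B=2, L=12
Step 2: N_Y=20, N_E=18, N_B=8, L=46
Step 3: N_Y=76, N_E=66, N_B=34, L=176


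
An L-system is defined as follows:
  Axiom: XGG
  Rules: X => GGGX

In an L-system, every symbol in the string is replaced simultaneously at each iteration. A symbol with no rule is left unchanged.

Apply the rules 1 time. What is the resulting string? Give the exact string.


Answer: GGGXGG

Derivation:
Step 0: XGG
Step 1: GGGXGG


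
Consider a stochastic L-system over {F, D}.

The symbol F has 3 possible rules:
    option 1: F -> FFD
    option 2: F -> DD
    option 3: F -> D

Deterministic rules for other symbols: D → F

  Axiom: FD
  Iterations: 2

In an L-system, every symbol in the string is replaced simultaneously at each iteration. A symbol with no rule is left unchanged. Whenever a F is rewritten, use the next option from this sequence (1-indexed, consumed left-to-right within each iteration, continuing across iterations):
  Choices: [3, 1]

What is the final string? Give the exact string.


Answer: FFFD

Derivation:
Step 0: FD
Step 1: DF  (used choices [3])
Step 2: FFFD  (used choices [1])


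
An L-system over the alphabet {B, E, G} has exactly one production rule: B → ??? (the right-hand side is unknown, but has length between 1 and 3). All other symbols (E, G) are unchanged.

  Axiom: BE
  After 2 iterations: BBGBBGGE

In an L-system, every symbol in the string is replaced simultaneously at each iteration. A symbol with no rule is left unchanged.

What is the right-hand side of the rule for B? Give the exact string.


Answer: BBG

Derivation:
Trying B → BBG:
  Step 0: BE
  Step 1: BBGE
  Step 2: BBGBBGGE
Matches the given result.


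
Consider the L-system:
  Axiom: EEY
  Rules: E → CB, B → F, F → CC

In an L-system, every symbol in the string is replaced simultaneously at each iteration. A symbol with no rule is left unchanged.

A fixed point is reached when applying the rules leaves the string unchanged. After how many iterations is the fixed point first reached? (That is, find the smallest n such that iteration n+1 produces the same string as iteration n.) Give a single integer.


Answer: 3

Derivation:
Step 0: EEY
Step 1: CBCBY
Step 2: CFCFY
Step 3: CCCCCCY
Step 4: CCCCCCY  (unchanged — fixed point at step 3)


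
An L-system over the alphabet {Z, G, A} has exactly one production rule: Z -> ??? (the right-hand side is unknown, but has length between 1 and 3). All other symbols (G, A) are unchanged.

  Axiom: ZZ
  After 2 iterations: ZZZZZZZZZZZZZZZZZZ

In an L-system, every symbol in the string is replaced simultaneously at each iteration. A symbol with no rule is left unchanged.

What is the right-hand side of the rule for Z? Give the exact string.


Trying Z -> ZZZ:
  Step 0: ZZ
  Step 1: ZZZZZZ
  Step 2: ZZZZZZZZZZZZZZZZZZ
Matches the given result.

Answer: ZZZ


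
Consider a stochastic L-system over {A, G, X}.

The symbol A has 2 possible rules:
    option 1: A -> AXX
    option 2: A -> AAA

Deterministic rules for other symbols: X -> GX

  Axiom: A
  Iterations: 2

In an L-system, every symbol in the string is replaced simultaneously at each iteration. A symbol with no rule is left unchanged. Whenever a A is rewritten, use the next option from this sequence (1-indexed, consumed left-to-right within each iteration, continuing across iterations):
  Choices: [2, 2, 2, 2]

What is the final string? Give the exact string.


Answer: AAAAAAAAA

Derivation:
Step 0: A
Step 1: AAA  (used choices [2])
Step 2: AAAAAAAAA  (used choices [2, 2, 2])


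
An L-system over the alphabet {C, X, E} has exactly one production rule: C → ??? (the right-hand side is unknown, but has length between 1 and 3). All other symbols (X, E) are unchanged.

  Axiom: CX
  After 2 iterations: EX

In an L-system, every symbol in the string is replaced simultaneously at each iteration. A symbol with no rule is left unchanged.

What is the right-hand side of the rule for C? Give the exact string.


Answer: E

Derivation:
Trying C → E:
  Step 0: CX
  Step 1: EX
  Step 2: EX
Matches the given result.


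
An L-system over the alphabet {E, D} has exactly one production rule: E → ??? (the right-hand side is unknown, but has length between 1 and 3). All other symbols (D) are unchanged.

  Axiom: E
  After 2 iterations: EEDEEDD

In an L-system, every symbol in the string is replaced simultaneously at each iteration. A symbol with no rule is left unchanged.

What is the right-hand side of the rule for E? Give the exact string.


Trying E → EED:
  Step 0: E
  Step 1: EED
  Step 2: EEDEEDD
Matches the given result.

Answer: EED


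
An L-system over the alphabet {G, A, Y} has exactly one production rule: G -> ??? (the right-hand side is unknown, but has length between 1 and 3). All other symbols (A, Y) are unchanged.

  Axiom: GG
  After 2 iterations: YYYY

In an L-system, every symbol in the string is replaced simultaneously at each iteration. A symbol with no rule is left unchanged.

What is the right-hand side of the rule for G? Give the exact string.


Answer: YY

Derivation:
Trying G -> YY:
  Step 0: GG
  Step 1: YYYY
  Step 2: YYYY
Matches the given result.


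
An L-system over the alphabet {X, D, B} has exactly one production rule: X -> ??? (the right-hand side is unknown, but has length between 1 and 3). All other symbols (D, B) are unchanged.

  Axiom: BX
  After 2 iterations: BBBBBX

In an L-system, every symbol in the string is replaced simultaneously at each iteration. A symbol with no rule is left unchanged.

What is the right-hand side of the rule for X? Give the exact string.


Answer: BBX

Derivation:
Trying X -> BBX:
  Step 0: BX
  Step 1: BBBX
  Step 2: BBBBBX
Matches the given result.


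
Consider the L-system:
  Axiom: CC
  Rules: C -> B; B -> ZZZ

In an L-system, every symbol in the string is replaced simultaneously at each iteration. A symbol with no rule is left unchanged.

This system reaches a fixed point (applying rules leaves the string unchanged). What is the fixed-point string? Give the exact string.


Step 0: CC
Step 1: BB
Step 2: ZZZZZZ
Step 3: ZZZZZZ  (unchanged — fixed point at step 2)

Answer: ZZZZZZ


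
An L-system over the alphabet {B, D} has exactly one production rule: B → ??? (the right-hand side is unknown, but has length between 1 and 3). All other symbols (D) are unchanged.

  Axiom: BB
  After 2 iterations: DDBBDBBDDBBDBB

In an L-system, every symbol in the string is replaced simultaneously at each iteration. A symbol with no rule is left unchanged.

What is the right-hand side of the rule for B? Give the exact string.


Answer: DBB

Derivation:
Trying B → DBB:
  Step 0: BB
  Step 1: DBBDBB
  Step 2: DDBBDBBDDBBDBB
Matches the given result.


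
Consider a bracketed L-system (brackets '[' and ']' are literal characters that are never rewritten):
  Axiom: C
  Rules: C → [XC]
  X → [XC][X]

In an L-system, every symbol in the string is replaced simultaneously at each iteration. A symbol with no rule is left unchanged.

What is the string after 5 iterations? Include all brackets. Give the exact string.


Step 0: C
Step 1: [XC]
Step 2: [[XC][X][XC]]
Step 3: [[[XC][X][XC]][[XC][X]][[XC][X][XC]]]
Step 4: [[[[XC][X][XC]][[XC][X]][[XC][X][XC]]][[[XC][X][XC]][[XC][X]]][[[XC][X][XC]][[XC][X]][[XC][X][XC]]]]
Step 5: [[[[[XC][X][XC]][[XC][X]][[XC][X][XC]]][[[XC][X][XC]][[XC][X]]][[[XC][X][XC]][[XC][X]][[XC][X][XC]]]][[[[XC][X][XC]][[XC][X]][[XC][X][XC]]][[[XC][X][XC]][[XC][X]]]][[[[XC][X][XC]][[XC][X]][[XC][X][XC]]][[[XC][X][XC]][[XC][X]]][[[XC][X][XC]][[XC][X]][[XC][X][XC]]]]]

Answer: [[[[[XC][X][XC]][[XC][X]][[XC][X][XC]]][[[XC][X][XC]][[XC][X]]][[[XC][X][XC]][[XC][X]][[XC][X][XC]]]][[[[XC][X][XC]][[XC][X]][[XC][X][XC]]][[[XC][X][XC]][[XC][X]]]][[[[XC][X][XC]][[XC][X]][[XC][X][XC]]][[[XC][X][XC]][[XC][X]]][[[XC][X][XC]][[XC][X]][[XC][X][XC]]]]]


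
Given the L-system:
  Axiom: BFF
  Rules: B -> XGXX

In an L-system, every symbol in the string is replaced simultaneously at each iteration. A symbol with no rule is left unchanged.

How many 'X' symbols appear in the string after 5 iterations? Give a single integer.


Step 0: BFF  (0 'X')
Step 1: XGXXFF  (3 'X')
Step 2: XGXXFF  (3 'X')
Step 3: XGXXFF  (3 'X')
Step 4: XGXXFF  (3 'X')
Step 5: XGXXFF  (3 'X')

Answer: 3


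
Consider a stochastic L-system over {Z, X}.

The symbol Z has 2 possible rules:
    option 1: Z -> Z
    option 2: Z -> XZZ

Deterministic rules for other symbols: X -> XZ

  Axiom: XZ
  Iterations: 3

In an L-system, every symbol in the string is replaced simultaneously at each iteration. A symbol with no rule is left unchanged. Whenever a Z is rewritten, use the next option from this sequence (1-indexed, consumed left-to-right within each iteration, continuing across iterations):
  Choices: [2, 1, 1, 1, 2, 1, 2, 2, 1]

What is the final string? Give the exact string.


Step 0: XZ
Step 1: XZXZZ  (used choices [2])
Step 2: XZZXZZZ  (used choices [1, 1, 1])
Step 3: XZXZZZXZXZZXZZZ  (used choices [2, 1, 2, 2, 1])

Answer: XZXZZZXZXZZXZZZ


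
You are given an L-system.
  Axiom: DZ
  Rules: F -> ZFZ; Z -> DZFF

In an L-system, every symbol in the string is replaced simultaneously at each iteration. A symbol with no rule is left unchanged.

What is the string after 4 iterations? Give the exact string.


Step 0: DZ
Step 1: DDZFF
Step 2: DDDZFFZFZZFZ
Step 3: DDDDZFFZFZZFZDZFFZFZDZFFDZFFZFZDZFF
Step 4: DDDDDZFFZFZZFZDZFFZFZDZFFDZFFZFZDZFFDDZFFZFZZFZDZFFZFZDZFFDDZFFZFZZFZDDZFFZFZZFZDZFFZFZDZFFDDZFFZFZZFZ

Answer: DDDDDZFFZFZZFZDZFFZFZDZFFDZFFZFZDZFFDDZFFZFZZFZDZFFZFZDZFFDDZFFZFZZFZDDZFFZFZZFZDZFFZFZDZFFDDZFFZFZZFZ


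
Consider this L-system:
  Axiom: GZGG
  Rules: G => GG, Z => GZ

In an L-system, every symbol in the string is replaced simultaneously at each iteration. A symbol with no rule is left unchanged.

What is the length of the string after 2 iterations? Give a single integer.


Step 0: length = 4
Step 1: length = 8
Step 2: length = 16

Answer: 16


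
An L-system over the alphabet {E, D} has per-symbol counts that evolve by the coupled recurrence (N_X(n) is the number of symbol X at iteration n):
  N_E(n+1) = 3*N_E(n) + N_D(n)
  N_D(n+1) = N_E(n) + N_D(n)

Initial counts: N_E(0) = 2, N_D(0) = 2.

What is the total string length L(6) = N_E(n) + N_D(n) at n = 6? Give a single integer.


Step 0: N_E=2, N_D=2, L=4
Step 1: N_E=8, N_D=4, L=12
Step 2: N_E=28, N_D=12, L=40
Step 3: N_E=96, N_D=40, L=136
Step 4: N_E=328, N_D=136, L=464
Step 5: N_E=1120, N_D=464, L=1584
Step 6: N_E=3824, N_D=1584, L=5408

Answer: 5408


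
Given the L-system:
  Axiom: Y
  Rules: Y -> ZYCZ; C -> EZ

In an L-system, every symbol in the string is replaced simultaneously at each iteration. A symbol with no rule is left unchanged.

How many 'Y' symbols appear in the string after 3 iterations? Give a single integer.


Step 0: Y  (1 'Y')
Step 1: ZYCZ  (1 'Y')
Step 2: ZZYCZEZZ  (1 'Y')
Step 3: ZZZYCZEZZEZZ  (1 'Y')

Answer: 1


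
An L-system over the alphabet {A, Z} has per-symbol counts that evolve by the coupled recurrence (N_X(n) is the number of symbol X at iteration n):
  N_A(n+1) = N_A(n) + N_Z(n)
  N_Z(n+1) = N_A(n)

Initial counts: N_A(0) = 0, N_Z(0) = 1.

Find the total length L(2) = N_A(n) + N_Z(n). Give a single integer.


Step 0: N_A=0, N_Z=1, L=1
Step 1: N_A=1, N_Z=0, L=1
Step 2: N_A=1, N_Z=1, L=2

Answer: 2


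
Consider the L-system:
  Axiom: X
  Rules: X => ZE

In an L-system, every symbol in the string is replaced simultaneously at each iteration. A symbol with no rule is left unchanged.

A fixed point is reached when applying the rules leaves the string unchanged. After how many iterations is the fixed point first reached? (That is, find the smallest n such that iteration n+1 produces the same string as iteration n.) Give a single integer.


Answer: 1

Derivation:
Step 0: X
Step 1: ZE
Step 2: ZE  (unchanged — fixed point at step 1)


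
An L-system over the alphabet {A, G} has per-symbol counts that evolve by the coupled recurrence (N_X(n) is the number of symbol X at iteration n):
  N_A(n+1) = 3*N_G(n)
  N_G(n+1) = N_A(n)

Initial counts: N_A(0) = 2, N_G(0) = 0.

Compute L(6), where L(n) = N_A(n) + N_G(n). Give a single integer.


Step 0: N_A=2, N_G=0, L=2
Step 1: N_A=0, N_G=2, L=2
Step 2: N_A=6, N_G=0, L=6
Step 3: N_A=0, N_G=6, L=6
Step 4: N_A=18, N_G=0, L=18
Step 5: N_A=0, N_G=18, L=18
Step 6: N_A=54, N_G=0, L=54

Answer: 54


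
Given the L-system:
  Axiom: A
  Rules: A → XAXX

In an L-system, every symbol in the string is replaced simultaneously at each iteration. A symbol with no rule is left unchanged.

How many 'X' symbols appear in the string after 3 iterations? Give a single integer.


Step 0: A  (0 'X')
Step 1: XAXX  (3 'X')
Step 2: XXAXXXX  (6 'X')
Step 3: XXXAXXXXXX  (9 'X')

Answer: 9


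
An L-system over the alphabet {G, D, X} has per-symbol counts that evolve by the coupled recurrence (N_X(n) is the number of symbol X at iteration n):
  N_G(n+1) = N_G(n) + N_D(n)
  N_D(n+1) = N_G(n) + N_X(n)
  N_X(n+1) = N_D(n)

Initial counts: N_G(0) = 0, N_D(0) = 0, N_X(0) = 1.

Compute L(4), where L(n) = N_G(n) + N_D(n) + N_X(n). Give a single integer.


Answer: 6

Derivation:
Step 0: N_G=0, N_D=0, N_X=1, L=1
Step 1: N_G=0, N_D=1, N_X=0, L=1
Step 2: N_G=1, N_D=0, N_X=1, L=2
Step 3: N_G=1, N_D=2, N_X=0, L=3
Step 4: N_G=3, N_D=1, N_X=2, L=6


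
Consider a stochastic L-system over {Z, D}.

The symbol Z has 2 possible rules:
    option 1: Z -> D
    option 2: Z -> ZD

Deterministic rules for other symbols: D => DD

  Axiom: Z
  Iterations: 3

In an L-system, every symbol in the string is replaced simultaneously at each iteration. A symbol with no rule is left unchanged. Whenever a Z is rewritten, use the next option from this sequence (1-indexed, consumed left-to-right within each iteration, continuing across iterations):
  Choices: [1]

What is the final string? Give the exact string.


Answer: DDDD

Derivation:
Step 0: Z
Step 1: D  (used choices [1])
Step 2: DD  (used choices [])
Step 3: DDDD  (used choices [])


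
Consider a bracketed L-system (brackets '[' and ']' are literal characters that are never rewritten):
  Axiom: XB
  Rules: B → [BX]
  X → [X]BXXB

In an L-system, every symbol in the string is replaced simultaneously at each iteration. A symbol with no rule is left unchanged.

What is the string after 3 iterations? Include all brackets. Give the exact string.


Answer: [[[X]BXXB][BX][X]BXXB[X]BXXB[BX]][[BX][X]BXXB][[X]BXXB][BX][X]BXXB[X]BXXB[BX][[X]BXXB][BX][X]BXXB[X]BXXB[BX][[BX][X]BXXB][[[BX][X]BXXB][[X]BXXB][BX][X]BXXB[X]BXXB[BX]]

Derivation:
Step 0: XB
Step 1: [X]BXXB[BX]
Step 2: [[X]BXXB][BX][X]BXXB[X]BXXB[BX][[BX][X]BXXB]
Step 3: [[[X]BXXB][BX][X]BXXB[X]BXXB[BX]][[BX][X]BXXB][[X]BXXB][BX][X]BXXB[X]BXXB[BX][[X]BXXB][BX][X]BXXB[X]BXXB[BX][[BX][X]BXXB][[[BX][X]BXXB][[X]BXXB][BX][X]BXXB[X]BXXB[BX]]


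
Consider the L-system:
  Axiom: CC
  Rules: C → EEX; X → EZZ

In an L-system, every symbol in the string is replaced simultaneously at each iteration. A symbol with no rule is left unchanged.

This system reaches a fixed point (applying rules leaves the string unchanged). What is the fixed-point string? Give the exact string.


Answer: EEEZZEEEZZ

Derivation:
Step 0: CC
Step 1: EEXEEX
Step 2: EEEZZEEEZZ
Step 3: EEEZZEEEZZ  (unchanged — fixed point at step 2)


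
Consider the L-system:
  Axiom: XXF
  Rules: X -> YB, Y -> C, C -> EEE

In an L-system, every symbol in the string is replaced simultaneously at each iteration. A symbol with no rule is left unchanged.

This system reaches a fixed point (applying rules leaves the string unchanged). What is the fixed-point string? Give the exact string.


Answer: EEEBEEEBF

Derivation:
Step 0: XXF
Step 1: YBYBF
Step 2: CBCBF
Step 3: EEEBEEEBF
Step 4: EEEBEEEBF  (unchanged — fixed point at step 3)


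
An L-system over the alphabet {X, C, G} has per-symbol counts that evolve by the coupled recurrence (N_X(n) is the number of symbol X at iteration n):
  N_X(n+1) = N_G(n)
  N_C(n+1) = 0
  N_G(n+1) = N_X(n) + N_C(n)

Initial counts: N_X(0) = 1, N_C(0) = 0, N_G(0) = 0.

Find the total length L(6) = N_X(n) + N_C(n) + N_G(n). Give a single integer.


Step 0: N_X=1, N_C=0, N_G=0, L=1
Step 1: N_X=0, N_C=0, N_G=1, L=1
Step 2: N_X=1, N_C=0, N_G=0, L=1
Step 3: N_X=0, N_C=0, N_G=1, L=1
Step 4: N_X=1, N_C=0, N_G=0, L=1
Step 5: N_X=0, N_C=0, N_G=1, L=1
Step 6: N_X=1, N_C=0, N_G=0, L=1

Answer: 1


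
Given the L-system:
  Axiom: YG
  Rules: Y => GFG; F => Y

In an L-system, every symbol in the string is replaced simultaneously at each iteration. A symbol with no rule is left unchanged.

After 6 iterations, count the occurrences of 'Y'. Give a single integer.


Step 0: YG  (1 'Y')
Step 1: GFGG  (0 'Y')
Step 2: GYGG  (1 'Y')
Step 3: GGFGGG  (0 'Y')
Step 4: GGYGGG  (1 'Y')
Step 5: GGGFGGGG  (0 'Y')
Step 6: GGGYGGGG  (1 'Y')

Answer: 1


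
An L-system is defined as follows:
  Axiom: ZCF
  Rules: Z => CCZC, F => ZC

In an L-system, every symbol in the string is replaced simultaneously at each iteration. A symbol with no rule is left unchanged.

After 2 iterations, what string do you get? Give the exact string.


Step 0: ZCF
Step 1: CCZCCZC
Step 2: CCCCZCCCCCZCC

Answer: CCCCZCCCCCZCC


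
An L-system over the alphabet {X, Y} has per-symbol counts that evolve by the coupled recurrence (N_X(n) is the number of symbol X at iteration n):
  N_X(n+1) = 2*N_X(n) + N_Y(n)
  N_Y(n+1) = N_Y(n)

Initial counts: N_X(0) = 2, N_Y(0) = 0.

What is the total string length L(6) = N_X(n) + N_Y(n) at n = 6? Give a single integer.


Step 0: N_X=2, N_Y=0, L=2
Step 1: N_X=4, N_Y=0, L=4
Step 2: N_X=8, N_Y=0, L=8
Step 3: N_X=16, N_Y=0, L=16
Step 4: N_X=32, N_Y=0, L=32
Step 5: N_X=64, N_Y=0, L=64
Step 6: N_X=128, N_Y=0, L=128

Answer: 128


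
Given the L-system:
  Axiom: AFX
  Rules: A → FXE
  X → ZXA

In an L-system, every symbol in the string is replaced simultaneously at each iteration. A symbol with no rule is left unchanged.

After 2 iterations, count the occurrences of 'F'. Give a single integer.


Answer: 3

Derivation:
Step 0: AFX  (1 'F')
Step 1: FXEFZXA  (2 'F')
Step 2: FZXAEFZZXAFXE  (3 'F')


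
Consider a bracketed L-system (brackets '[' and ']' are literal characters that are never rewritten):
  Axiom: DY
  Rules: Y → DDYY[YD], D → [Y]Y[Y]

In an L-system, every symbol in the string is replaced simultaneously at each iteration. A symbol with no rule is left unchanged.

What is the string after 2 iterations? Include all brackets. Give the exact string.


Answer: [DDYY[YD]]DDYY[YD][DDYY[YD]][Y]Y[Y][Y]Y[Y]DDYY[YD]DDYY[YD][DDYY[YD][Y]Y[Y]]

Derivation:
Step 0: DY
Step 1: [Y]Y[Y]DDYY[YD]
Step 2: [DDYY[YD]]DDYY[YD][DDYY[YD]][Y]Y[Y][Y]Y[Y]DDYY[YD]DDYY[YD][DDYY[YD][Y]Y[Y]]


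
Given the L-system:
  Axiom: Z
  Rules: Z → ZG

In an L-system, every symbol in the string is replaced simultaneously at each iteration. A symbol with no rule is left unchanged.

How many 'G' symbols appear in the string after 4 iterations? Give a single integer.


Answer: 4

Derivation:
Step 0: Z  (0 'G')
Step 1: ZG  (1 'G')
Step 2: ZGG  (2 'G')
Step 3: ZGGG  (3 'G')
Step 4: ZGGGG  (4 'G')


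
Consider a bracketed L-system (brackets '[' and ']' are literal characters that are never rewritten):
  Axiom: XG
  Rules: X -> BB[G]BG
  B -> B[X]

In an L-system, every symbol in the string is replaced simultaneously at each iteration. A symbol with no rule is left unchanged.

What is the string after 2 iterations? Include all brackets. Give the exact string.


Step 0: XG
Step 1: BB[G]BGG
Step 2: B[X]B[X][G]B[X]GG

Answer: B[X]B[X][G]B[X]GG


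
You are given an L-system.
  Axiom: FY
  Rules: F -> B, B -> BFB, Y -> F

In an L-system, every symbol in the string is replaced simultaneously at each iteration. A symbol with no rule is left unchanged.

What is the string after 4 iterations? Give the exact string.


Step 0: FY
Step 1: BF
Step 2: BFBB
Step 3: BFBBBFBBFB
Step 4: BFBBBFBBFBBFBBBFBBFBBBFB

Answer: BFBBBFBBFBBFBBBFBBFBBBFB


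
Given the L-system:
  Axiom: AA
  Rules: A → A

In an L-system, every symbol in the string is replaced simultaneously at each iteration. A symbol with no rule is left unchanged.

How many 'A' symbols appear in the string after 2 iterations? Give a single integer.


Step 0: AA  (2 'A')
Step 1: AA  (2 'A')
Step 2: AA  (2 'A')

Answer: 2


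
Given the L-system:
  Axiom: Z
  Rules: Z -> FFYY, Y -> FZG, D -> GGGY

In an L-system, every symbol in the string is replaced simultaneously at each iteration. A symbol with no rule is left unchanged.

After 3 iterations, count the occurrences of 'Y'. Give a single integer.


Answer: 4

Derivation:
Step 0: Z  (0 'Y')
Step 1: FFYY  (2 'Y')
Step 2: FFFZGFZG  (0 'Y')
Step 3: FFFFFYYGFFFYYG  (4 'Y')


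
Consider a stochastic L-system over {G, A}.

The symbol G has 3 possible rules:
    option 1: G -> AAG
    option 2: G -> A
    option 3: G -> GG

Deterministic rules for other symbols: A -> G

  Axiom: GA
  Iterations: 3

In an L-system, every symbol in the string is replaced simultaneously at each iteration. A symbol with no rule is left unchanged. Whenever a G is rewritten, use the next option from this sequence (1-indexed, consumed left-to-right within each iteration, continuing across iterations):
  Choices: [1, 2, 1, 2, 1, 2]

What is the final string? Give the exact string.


Step 0: GA
Step 1: AAGG  (used choices [1])
Step 2: GGAAAG  (used choices [2, 1])
Step 3: AAAGGGGA  (used choices [2, 1, 2])

Answer: AAAGGGGA


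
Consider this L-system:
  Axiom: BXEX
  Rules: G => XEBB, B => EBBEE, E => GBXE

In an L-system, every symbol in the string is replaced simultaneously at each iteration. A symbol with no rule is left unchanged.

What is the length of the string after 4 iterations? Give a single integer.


Step 0: length = 4
Step 1: length = 11
Step 2: length = 38
Step 3: length = 140
Step 4: length = 528

Answer: 528


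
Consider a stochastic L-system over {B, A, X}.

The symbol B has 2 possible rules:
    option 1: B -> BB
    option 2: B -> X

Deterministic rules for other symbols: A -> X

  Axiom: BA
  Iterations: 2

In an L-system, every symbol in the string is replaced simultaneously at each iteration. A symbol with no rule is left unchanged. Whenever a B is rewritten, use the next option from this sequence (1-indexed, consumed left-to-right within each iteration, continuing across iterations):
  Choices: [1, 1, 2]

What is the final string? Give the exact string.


Answer: BBXX

Derivation:
Step 0: BA
Step 1: BBX  (used choices [1])
Step 2: BBXX  (used choices [1, 2])


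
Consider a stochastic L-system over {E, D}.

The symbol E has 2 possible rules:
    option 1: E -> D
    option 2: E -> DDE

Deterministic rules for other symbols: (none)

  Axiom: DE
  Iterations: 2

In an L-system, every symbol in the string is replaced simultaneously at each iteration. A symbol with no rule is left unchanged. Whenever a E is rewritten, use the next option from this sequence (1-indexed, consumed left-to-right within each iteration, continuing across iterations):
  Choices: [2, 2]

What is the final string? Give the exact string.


Step 0: DE
Step 1: DDDE  (used choices [2])
Step 2: DDDDDE  (used choices [2])

Answer: DDDDDE


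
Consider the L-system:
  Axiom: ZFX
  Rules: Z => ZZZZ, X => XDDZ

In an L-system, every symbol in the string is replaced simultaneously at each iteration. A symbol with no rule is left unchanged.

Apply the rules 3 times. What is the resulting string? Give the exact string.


Answer: ZZZZZZZZZZZZZZZZZZZZZZZZZZZZZZZZZZZZZZZZZZZZZZZZZZZZZZZZZZZZZZZZFXDDZDDZZZZDDZZZZZZZZZZZZZZZZ

Derivation:
Step 0: ZFX
Step 1: ZZZZFXDDZ
Step 2: ZZZZZZZZZZZZZZZZFXDDZDDZZZZ
Step 3: ZZZZZZZZZZZZZZZZZZZZZZZZZZZZZZZZZZZZZZZZZZZZZZZZZZZZZZZZZZZZZZZZFXDDZDDZZZZDDZZZZZZZZZZZZZZZZ


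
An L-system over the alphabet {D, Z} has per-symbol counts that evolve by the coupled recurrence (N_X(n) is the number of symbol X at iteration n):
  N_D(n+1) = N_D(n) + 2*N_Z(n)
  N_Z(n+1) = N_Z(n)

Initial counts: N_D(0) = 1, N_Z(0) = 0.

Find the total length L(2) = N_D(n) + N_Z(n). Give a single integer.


Step 0: N_D=1, N_Z=0, L=1
Step 1: N_D=1, N_Z=0, L=1
Step 2: N_D=1, N_Z=0, L=1

Answer: 1


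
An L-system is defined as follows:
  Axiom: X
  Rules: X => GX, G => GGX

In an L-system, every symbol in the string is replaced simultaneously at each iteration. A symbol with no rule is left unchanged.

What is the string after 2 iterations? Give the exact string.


Answer: GGXGX

Derivation:
Step 0: X
Step 1: GX
Step 2: GGXGX


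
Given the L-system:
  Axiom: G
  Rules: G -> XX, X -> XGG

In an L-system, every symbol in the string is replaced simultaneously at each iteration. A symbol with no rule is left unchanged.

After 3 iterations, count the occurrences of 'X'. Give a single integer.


Answer: 10

Derivation:
Step 0: G  (0 'X')
Step 1: XX  (2 'X')
Step 2: XGGXGG  (2 'X')
Step 3: XGGXXXXXGGXXXX  (10 'X')


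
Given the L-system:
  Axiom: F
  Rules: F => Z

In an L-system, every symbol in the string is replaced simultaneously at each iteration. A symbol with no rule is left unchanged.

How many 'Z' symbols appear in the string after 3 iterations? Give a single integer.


Step 0: F  (0 'Z')
Step 1: Z  (1 'Z')
Step 2: Z  (1 'Z')
Step 3: Z  (1 'Z')

Answer: 1


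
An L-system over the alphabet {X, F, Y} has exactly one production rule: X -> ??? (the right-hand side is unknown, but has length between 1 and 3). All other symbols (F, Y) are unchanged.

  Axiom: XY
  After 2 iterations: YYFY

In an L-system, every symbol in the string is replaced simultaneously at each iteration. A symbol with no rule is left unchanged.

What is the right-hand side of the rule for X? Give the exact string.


Answer: YYF

Derivation:
Trying X -> YYF:
  Step 0: XY
  Step 1: YYFY
  Step 2: YYFY
Matches the given result.
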